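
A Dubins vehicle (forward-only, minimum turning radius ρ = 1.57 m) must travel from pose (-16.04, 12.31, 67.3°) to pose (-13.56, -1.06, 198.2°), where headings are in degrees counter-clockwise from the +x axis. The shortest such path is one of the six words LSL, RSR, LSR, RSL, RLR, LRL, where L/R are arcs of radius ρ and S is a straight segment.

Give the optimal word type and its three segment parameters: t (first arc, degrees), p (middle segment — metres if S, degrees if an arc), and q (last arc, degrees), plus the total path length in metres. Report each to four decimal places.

Let ψ = atan2(Δy, Δx) = atan2(-13.37, 2.48) = -79.4916° be the start→goal bearing.
Normalize: d = |goal − start| / ρ = 13.598062/1.57 = 8.661186, α = (θ_start − ψ) mod 360° = 146.7916° = 2.561997 rad, β = (θ_goal − ψ) mod 360° = 277.6916° = 4.846633 rad.
Common terms: sin α = 0.547685, cos α = -0.836684, sin β = -0.991003, cos β = 0.133842, cos(α−β) = -0.654741, d² = 75.016147. Work in radians in the unit-radius frame; every candidate has L = ρ·(t + p + q).
LSL: p² = 2 + d² − 2cos(α−β) + 2d(sin α − sin β) = 104.979355; p = √p² = 10.245943; φ = atan2(cos β − cos α, d + sin α − sin β) = 0.094865 rad; t = (φ − α) mod 2π = 3.816053 rad, q = (β − φ) mod 2π = 4.751768 rad → L = 1.57·(3.816053 + 10.245943 + 4.751768) = 1.57·18.813765 = 29.537610 m
RSR: p² = 2 + d² − 2cos(α−β) + 2d(sin β − sin α) = 51.671902; p = √p² = 7.188317; φ = atan2(cos α − cos β, d − sin α + sin β) = -0.135428 rad; t = (α − φ) mod 2π = 2.697425 rad, q = (φ − β) mod 2π = 1.301124 rad → L = 1.57·(2.697425 + 7.188317 + 1.301124) = 1.57·11.186866 = 17.563380 m
LSR: p² = d² − 2 + 2cos(α−β) + 2d(sin α + sin β) = 64.027355; p = √p² = 8.001709; φ = atan2(−cos α − cos β, d + sin α + sin β) − atan2(−2, p) = 0.330247 rad; t = (φ − α) mod 2π = 4.051435 rad, q = (φ − β) mod 2π = 1.766799 rad → L = 1.57·(4.051435 + 8.001709 + 1.766799) = 1.57·13.819943 = 21.697310 m
RSL: p² = d² − 2 + 2cos(α−β) − 2d(sin α + sin β) = 79.385975; p = √p² = 8.909881; φ = atan2(cos α + cos β, d − sin α − sin β) − atan2(2, p) = -0.297854 rad; t = (α − φ) mod 2π = 2.859852 rad, q = (β − φ) mod 2π = 5.144488 rad → L = 1.57·(2.859852 + 8.909881 + 5.144488) = 1.57·16.914220 = 26.555326 m
RLR: c = (6 − d² + 2cos(α−β) + 2d(sin α − sin β))/8 = -5.458988, |c| > 1 → infeasible
LRL: c = (6 − d² + 2cos(α−β) − 2d(sin α − sin β))/8 = -12.122419, |c| > 1 → infeasible
Shortest: RSR with L = 17.563380 m ≈ 17.5634 m
Convert RSR to answer units (arcs ×180/π): t = 2.697425·180/π = 154.5511°, p = ρ·p = 1.57·7.188317 = 11.2857 m, q = 1.301124·180/π = 74.5489°, L = 17.5634 m.

RSR: t = 154.5511°, p = 11.2857 m, q = 74.5489°, L = 17.5634 m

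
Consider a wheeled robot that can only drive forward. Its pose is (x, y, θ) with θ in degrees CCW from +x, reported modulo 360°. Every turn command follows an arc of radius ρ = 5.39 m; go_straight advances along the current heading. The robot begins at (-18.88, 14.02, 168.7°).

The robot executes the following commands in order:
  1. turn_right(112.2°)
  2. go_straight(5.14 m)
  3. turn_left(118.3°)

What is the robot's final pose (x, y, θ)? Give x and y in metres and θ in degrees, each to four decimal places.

set_pose: (x, y, θ) = (-18.8800, 14.0200, 168.7000°), ρ = 5.39
turn_right(112.2°): centre at ρ to the right, rotate −112.2° → (-22.3185, 22.2805, 56.5000°)
go_straight(5.14): x += 5.14·cos θ, y += 5.14·sin θ → (-19.4815, 26.5666, 56.5000°)
turn_left(118.3°): centre at ρ to the left, rotate +118.3° → (-23.4877, 34.9094, 174.8000°)

(-23.4877, 34.9094, 174.8000°)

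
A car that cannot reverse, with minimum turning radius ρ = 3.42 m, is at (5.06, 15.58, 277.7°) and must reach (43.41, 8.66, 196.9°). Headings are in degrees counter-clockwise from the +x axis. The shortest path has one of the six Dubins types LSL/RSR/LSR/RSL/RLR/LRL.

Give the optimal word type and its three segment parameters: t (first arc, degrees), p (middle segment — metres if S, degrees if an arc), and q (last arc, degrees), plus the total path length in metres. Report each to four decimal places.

LSR: t = 86.9397°, p = 33.5232 m, q = 167.7397°, L = 48.7251 m

Let ψ = atan2(Δy, Δx) = atan2(-6.92, 38.35) = -10.2286° be the start→goal bearing.
Normalize: d = |goal − start| / ρ = 38.969333/3.42 = 11.394542, α = (θ_start − ψ) mod 360° = 287.9286° = 5.025302 rad, β = (θ_goal − ψ) mod 360° = 207.1286° = 3.615076 rad.
Common terms: sin α = -0.951441, cos α = 0.307831, sin β = -0.455989, cos β = -0.889986, cos(α−β) = 0.159881, d² = 129.835582. Work in radians in the unit-radius frame; every candidate has L = ρ·(t + p + q).
LSL: p² = 2 + d² − 2cos(α−β) + 2d(sin α − sin β) = 120.224918; p = √p² = 10.964712; φ = atan2(cos β − cos α, d + sin α − sin β) = -0.109461 rad; t = (φ − α) mod 2π = 1.148422 rad, q = (β − φ) mod 2π = 3.724537 rad → L = 3.42·(1.148422 + 10.964712 + 3.724537) = 3.42·15.837672 = 54.164837 m
RSR: p² = 2 + d² − 2cos(α−β) + 2d(sin β − sin α) = 142.806721; p = √p² = 11.950177; φ = atan2(cos α − cos β, d − sin α + sin β) = 0.100403 rad; t = (α − φ) mod 2π = 4.924899 rad, q = (φ − β) mod 2π = 2.768513 rad → L = 3.42·(4.924899 + 11.950177 + 2.768513) = 3.42·19.643588 = 67.181071 m
LSR: p² = d² − 2 + 2cos(α−β) + 2d(sin α + sin β) = 96.081309; p = √p² = 9.802107; φ = atan2(−cos α − cos β, d + sin α + sin β) − atan2(−2, p) = 0.259500 rad; t = (φ − α) mod 2π = 1.517383 rad, q = (φ − β) mod 2π = 2.927609 rad → L = 3.42·(1.517383 + 9.802107 + 2.927609) = 3.42·14.247100 = 48.725082 m
RSL: p² = d² − 2 + 2cos(α−β) − 2d(sin α + sin β) = 160.229380; p = √p² = 12.658174; φ = atan2(cos α + cos β, d − sin α − sin β) − atan2(2, p) = -0.202148 rad; t = (α − φ) mod 2π = 5.227449 rad, q = (β − φ) mod 2π = 3.817223 rad → L = 3.42·(5.227449 + 12.658174 + 3.817223) = 3.42·21.702847 = 74.223737 m
RLR: c = (6 − d² + 2cos(α−β) + 2d(sin α − sin β))/8 = -16.850840, |c| > 1 → infeasible
LRL: c = (6 − d² + 2cos(α−β) − 2d(sin α − sin β))/8 = -14.028115, |c| > 1 → infeasible
Shortest: LSR with L = 48.725082 m ≈ 48.7251 m
Convert LSR to answer units (arcs ×180/π): t = 1.517383·180/π = 86.9397°, p = ρ·p = 3.42·9.802107 = 33.5232 m, q = 2.927609·180/π = 167.7397°, L = 48.7251 m.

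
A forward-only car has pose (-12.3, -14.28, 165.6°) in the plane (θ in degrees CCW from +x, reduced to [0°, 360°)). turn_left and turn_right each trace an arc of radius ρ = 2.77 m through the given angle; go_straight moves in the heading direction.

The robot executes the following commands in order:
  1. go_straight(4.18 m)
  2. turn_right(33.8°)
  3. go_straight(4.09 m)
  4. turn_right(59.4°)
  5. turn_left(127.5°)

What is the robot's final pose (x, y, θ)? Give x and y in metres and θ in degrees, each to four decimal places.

(-24.6095, -3.2288, 199.9000°)

set_pose: (x, y, θ) = (-12.3000, -14.2800, 165.6000°), ρ = 2.77
go_straight(4.18): x += 4.18·cos θ, y += 4.18·sin θ → (-16.3487, -13.2405, 165.6000°)
turn_right(33.8°): centre at ρ to the right, rotate −33.8° → (-17.7248, -12.4038, 131.8000°)
go_straight(4.09): x += 4.09·cos θ, y += 4.09·sin θ → (-20.4509, -9.3548, 131.8000°)
turn_right(59.4°): centre at ρ to the right, rotate −59.4° → (-21.0263, -6.6709, 72.4000°)
turn_left(127.5°): centre at ρ to the left, rotate +127.5° → (-24.6095, -3.2288, 199.9000°)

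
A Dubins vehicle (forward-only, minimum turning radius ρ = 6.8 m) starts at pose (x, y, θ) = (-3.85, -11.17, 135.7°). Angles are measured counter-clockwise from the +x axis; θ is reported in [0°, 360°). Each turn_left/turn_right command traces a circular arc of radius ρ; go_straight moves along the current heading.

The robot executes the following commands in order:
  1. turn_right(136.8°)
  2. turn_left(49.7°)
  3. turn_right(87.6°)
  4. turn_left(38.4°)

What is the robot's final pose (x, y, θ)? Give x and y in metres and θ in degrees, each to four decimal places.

(19.8494, 2.0699, 359.4000°)

set_pose: (x, y, θ) = (-3.8500, -11.1700, 135.7000°), ρ = 6.8
turn_right(136.8°): centre at ρ to the right, rotate −136.8° → (1.0298, 0.4955, -1.1000° ≡ 358.9000°)
turn_left(49.7°): centre at ρ to the left, rotate +49.7° → (6.2611, 2.7973, 408.6000° ≡ 48.6000°)
turn_right(87.6°): centre at ρ to the right, rotate −87.6° → (15.6412, 3.5850, -39.0000° ≡ 321.0000°)
turn_left(38.4°): centre at ρ to the left, rotate +38.4° → (19.8494, 2.0699, 359.4000°)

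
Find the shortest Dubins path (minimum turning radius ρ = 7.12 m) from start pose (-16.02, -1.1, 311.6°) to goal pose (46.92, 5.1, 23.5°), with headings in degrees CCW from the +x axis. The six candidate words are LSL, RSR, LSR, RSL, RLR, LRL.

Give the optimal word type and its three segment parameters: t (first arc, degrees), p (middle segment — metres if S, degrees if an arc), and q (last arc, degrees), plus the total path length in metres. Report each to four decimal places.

Let ψ = atan2(Δy, Δx) = atan2(6.20, 62.94) = 5.6259° be the start→goal bearing.
Normalize: d = |goal − start| / ρ = 63.244633/7.12 = 8.882673, α = (θ_start − ψ) mod 360° = 305.9741° = 5.340256 rad, β = (θ_goal − ψ) mod 360° = 17.8741° = 0.311963 rad.
Common terms: sin α = -0.809282, cos α = 0.587420, sin β = 0.306927, cos β = 0.951733, cos(α−β) = 0.310676, d² = 78.901883. Work in radians in the unit-radius frame; every candidate has L = ρ·(t + p + q).
LSL: p² = 2 + d² − 2cos(α−β) + 2d(sin α − sin β) = 60.450685; p = √p² = 7.775004; φ = atan2(cos β − cos α, d + sin α − sin β) = 0.046874 rad; t = (φ − α) mod 2π = 0.989803 rad, q = (β − φ) mod 2π = 0.265089 rad → L = 7.12·(0.989803 + 7.775004 + 0.265089) = 7.12·9.029896 = 64.292857 m
RSR: p² = 2 + d² − 2cos(α−β) + 2d(sin β − sin α) = 100.110375; p = √p² = 10.005517; φ = atan2(cos α − cos β, d − sin α + sin β) = -0.036419 rad; t = (α − φ) mod 2π = 5.376675 rad, q = (φ − β) mod 2π = 5.934803 rad → L = 7.12·(5.376675 + 10.005517 + 5.934803) = 7.12·21.316996 = 151.777012 m
LSR: p² = d² − 2 + 2cos(α−β) + 2d(sin α + sin β) = 68.598724; p = √p² = 8.282435; φ = atan2(−cos α − cos β, d + sin α + sin β) − atan2(−2, p) = 0.055301 rad; t = (φ − α) mod 2π = 0.998230 rad, q = (φ − β) mod 2π = 6.026523 rad → L = 7.12·(0.998230 + 8.282435 + 6.026523) = 7.12·15.307187 = 108.987175 m
RSL: p² = d² − 2 + 2cos(α−β) − 2d(sin α + sin β) = 86.447747; p = √p² = 9.297728; φ = atan2(cos α + cos β, d − sin α − sin β) − atan2(2, p) = -0.049324 rad; t = (α − φ) mod 2π = 5.389580 rad, q = (β − φ) mod 2π = 0.361287 rad → L = 7.12·(5.389580 + 9.297728 + 0.361287) = 7.12·15.048595 = 107.145995 m
RLR: c = (6 − d² + 2cos(α−β) + 2d(sin α − sin β))/8 = -11.513797, |c| > 1 → infeasible
LRL: c = (6 − d² + 2cos(α−β) − 2d(sin α − sin β))/8 = -6.556336, |c| > 1 → infeasible
Shortest: LSL with L = 64.292857 m ≈ 64.2929 m
Convert LSL to answer units (arcs ×180/π): t = 0.989803·180/π = 56.7115°, p = ρ·p = 7.12·7.775004 = 55.3580 m, q = 0.265089·180/π = 15.1885°, L = 64.2929 m.

LSL: t = 56.7115°, p = 55.3580 m, q = 15.1885°, L = 64.2929 m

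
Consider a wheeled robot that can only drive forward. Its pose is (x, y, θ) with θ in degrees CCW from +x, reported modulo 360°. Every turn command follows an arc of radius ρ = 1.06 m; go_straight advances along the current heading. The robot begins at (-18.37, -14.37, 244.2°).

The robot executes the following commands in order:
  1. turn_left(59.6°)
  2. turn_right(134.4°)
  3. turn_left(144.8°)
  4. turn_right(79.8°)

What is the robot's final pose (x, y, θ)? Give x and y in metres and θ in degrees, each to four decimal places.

set_pose: (x, y, θ) = (-18.3700, -14.3700, 244.2000°), ρ = 1.06
turn_left(59.6°): centre at ρ to the left, rotate +59.6° → (-18.2965, -15.4210, 303.8000°)
turn_right(134.4°): centre at ρ to the right, rotate −134.4° → (-19.3723, -17.0526, 169.4000°)
turn_left(144.8°): centre at ρ to the left, rotate +144.8° → (-20.3273, -18.8335, 314.2000°)
turn_right(79.8°): centre at ρ to the right, rotate −79.8° → (-20.2253, -20.1896, 234.4000°)

(-20.2253, -20.1896, 234.4000°)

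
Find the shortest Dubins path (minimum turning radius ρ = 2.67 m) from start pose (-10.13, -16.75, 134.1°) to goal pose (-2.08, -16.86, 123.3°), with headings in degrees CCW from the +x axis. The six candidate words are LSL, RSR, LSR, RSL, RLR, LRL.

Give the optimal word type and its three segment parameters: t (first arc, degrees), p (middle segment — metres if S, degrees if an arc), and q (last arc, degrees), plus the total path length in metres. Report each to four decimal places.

Let ψ = atan2(Δy, Δx) = atan2(-0.11, 8.05) = -0.7829° be the start→goal bearing.
Normalize: d = |goal − start| / ρ = 8.050752/2.67 = 3.015263, α = (θ_start − ψ) mod 360° = 134.8829° = 2.354150 rad, β = (θ_goal − ψ) mod 360° = 124.0829° = 2.165655 rad.
Common terms: sin α = 0.708551, cos α = -0.705660, sin β = 0.828228, cos β = -0.560391, cos(α−β) = 0.982287, d² = 9.091809. Work in radians in the unit-radius frame; every candidate has L = ρ·(t + p + q).
LSL: p² = 2 + d² − 2cos(α−β) + 2d(sin α − sin β) = 8.405519; p = √p² = 2.899227; φ = atan2(cos β − cos α, d + sin α − sin β) = 0.050127 rad; t = (φ − α) mod 2π = 3.979162 rad, q = (β − φ) mod 2π = 2.115528 rad → L = 2.67·(3.979162 + 2.899227 + 2.115528) = 2.67·8.993917 = 24.013759 m
RSR: p² = 2 + d² − 2cos(α−β) + 2d(sin β − sin α) = 9.848951; p = √p² = 3.138304; φ = atan2(cos α − cos β, d − sin α + sin β) = -0.046305 rad; t = (α − φ) mod 2π = 2.400456 rad, q = (φ − β) mod 2π = 4.071225 rad → L = 2.67·(2.400456 + 3.138304 + 4.071225) = 2.67·9.609985 = 25.658659 m
LSR: p² = d² − 2 + 2cos(α−β) + 2d(sin α + sin β) = 18.323967; p = √p² = 4.280650; φ = atan2(−cos α − cos β, d + sin α + sin β) − atan2(−2, p) = 0.708353 rad; t = (φ − α) mod 2π = 4.637388 rad, q = (φ − β) mod 2π = 4.825883 rad → L = 2.67·(4.637388 + 4.280650 + 4.825883) = 2.67·13.743921 = 36.696269 m
RSL: p² = d² − 2 + 2cos(α−β) − 2d(sin α + sin β) = -0.211199 < 0 → infeasible
RLR: c = (6 − d² + 2cos(α−β) + 2d(sin α − sin β))/8 = -0.231119; p = 2π − arccos c = 4.479161 rad; φ = atan2(cos α − cos β, d − sin α + sin β) = -0.046305 rad; t = (α − φ + p/2) mod 2π = 4.640036 rad, q = (α − β − t + p) mod 2π = 0.027621 rad → L = 2.67·(4.640036 + 4.479161 + 0.027621) = 2.67·9.146819 = 24.422006 m
LRL: c = (6 − d² + 2cos(α−β) − 2d(sin α − sin β))/8 = -0.050690; p = 2π − arccos c = 4.661677 rad; φ = atan2(cos β − cos α, d + sin α − sin β) = 0.050127 rad; t = (φ − α + p/2) mod 2π = 0.026815 rad, q = (β − α − t + p) mod 2π = 4.446367 rad → L = 2.67·(0.026815 + 4.661677 + 4.446367) = 2.67·9.134859 = 24.390074 m
Shortest: LSL with L = 24.013759 m ≈ 24.0138 m
Convert LSL to answer units (arcs ×180/π): t = 3.979162·180/π = 227.9892°, p = ρ·p = 2.67·2.899227 = 7.7409 m, q = 2.115528·180/π = 121.2108°, L = 24.0138 m.

LSL: t = 227.9892°, p = 7.7409 m, q = 121.2108°, L = 24.0138 m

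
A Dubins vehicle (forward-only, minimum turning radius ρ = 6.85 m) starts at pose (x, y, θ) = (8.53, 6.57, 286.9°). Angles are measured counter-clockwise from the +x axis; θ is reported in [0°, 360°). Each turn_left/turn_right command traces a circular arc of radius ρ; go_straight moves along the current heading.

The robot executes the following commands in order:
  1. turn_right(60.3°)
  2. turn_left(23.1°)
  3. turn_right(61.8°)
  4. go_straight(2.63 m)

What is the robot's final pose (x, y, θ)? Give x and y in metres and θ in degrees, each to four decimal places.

(-2.5827, -7.2279, 187.9000°)

set_pose: (x, y, θ) = (8.5300, 6.5700, 286.9000°), ρ = 6.85
turn_right(60.3°): centre at ρ to the right, rotate −60.3° → (6.9529, -0.1279, 226.6000°)
turn_left(23.1°): centre at ρ to the left, rotate +23.1° → (5.5054, -2.4579, 249.7000°)
turn_right(61.8°): centre at ρ to the right, rotate −61.8° → (0.0223, -6.8664, 187.9000°)
go_straight(2.63): x += 2.63·cos θ, y += 2.63·sin θ → (-2.5827, -7.2279, 187.9000°)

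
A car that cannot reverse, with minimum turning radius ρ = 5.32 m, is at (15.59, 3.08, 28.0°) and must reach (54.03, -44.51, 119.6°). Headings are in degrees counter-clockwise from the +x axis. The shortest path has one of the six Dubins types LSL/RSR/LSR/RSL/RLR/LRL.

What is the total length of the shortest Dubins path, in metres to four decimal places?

80.2867 m

Let ψ = atan2(Δy, Δx) = atan2(-47.59, 38.44) = -51.0711° be the start→goal bearing.
Normalize: d = |goal − start| / ρ = 61.175499/5.32 = 11.499154, α = (θ_start − ψ) mod 360° = 79.0711° = 1.380050 rad, β = (θ_goal − ψ) mod 360° = 170.6711° = 2.978772 rad.
Common terms: sin α = 0.981863, cos α = 0.189591, sin β = 0.162102, cos β = -0.986774, cos(α−β) = -0.027922, d² = 132.230542. Work in radians in the unit-radius frame; every candidate has L = ρ·(t + p + q).
LSL: p² = 2 + d² − 2cos(α−β) + 2d(sin α − sin β) = 153.139495; p = √p² = 12.374954; φ = atan2(cos β − cos α, d + sin α − sin β) = -0.095204 rad; t = (φ − α) mod 2π = 4.807931 rad, q = (β − φ) mod 2π = 3.073976 rad → L = 5.32·(4.807931 + 12.374954 + 3.073976) = 5.32·20.256861 = 107.766502 m
RSR: p² = 2 + d² − 2cos(α−β) + 2d(sin β − sin α) = 115.433276; p = √p² = 10.743988; φ = atan2(cos α − cos β, d − sin α + sin β) = 0.109711 rad; t = (α − φ) mod 2π = 1.270340 rad, q = (φ − β) mod 2π = 3.414124 rad → L = 5.32·(1.270340 + 10.743988 + 3.414124) = 5.32·15.428452 = 82.079363 m
LSR: p² = d² − 2 + 2cos(α−β) + 2d(sin α + sin β) = 156.483968; p = √p² = 12.509355; φ = atan2(−cos α − cos β, d + sin α + sin β) − atan2(−2, p) = 0.221508 rad; t = (φ − α) mod 2π = 5.124643 rad, q = (φ − β) mod 2π = 3.525921 rad → L = 5.32·(5.124643 + 12.509355 + 3.525921) = 5.32·21.159920 = 112.570772 m
RSL: p² = d² − 2 + 2cos(α−β) − 2d(sin α + sin β) = 103.865430; p = √p² = 10.191439; φ = atan2(cos α + cos β, d − sin α − sin β) − atan2(2, p) = -0.270613 rad; t = (α − φ) mod 2π = 1.650663 rad, q = (β − φ) mod 2π = 3.249385 rad → L = 5.32·(1.650663 + 10.191439 + 3.249385) = 5.32·15.091487 = 80.286711 m
RLR: c = (6 − d² + 2cos(α−β) + 2d(sin α − sin β))/8 = -13.429160, |c| > 1 → infeasible
LRL: c = (6 − d² + 2cos(α−β) − 2d(sin α − sin β))/8 = -18.142437, |c| > 1 → infeasible
Shortest: RSL with L = 80.286711 m ≈ 80.2867 m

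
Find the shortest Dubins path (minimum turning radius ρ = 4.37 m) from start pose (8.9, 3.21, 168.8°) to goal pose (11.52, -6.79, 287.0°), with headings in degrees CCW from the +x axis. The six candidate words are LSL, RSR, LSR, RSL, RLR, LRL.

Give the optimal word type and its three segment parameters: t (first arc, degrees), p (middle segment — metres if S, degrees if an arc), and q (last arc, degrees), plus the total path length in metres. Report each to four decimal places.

Let ψ = atan2(Δy, Δx) = atan2(-10.00, 2.62) = -75.3185° be the start→goal bearing.
Normalize: d = |goal − start| / ρ = 10.337524/4.37 = 2.365566, α = (θ_start − ψ) mod 360° = 244.1185° = 4.260672 rad, β = (θ_goal − ψ) mod 360° = 2.3185° = 0.040465 rad.
Common terms: sin α = -0.899699, cos α = -0.436511, sin β = 0.040454, cos β = 0.999181, cos(α−β) = -0.472551, d² = 5.595903. Work in radians in the unit-radius frame; every candidate has L = ρ·(t + p + q).
LSL: p² = 2 + d² − 2cos(α−β) + 2d(sin α − sin β) = 4.093015; p = √p² = 2.023120; φ = atan2(cos β − cos α, d + sin α − sin β) = 0.788991 rad; t = (φ − α) mod 2π = 2.811505 rad, q = (β − φ) mod 2π = 5.534660 rad → L = 4.37·(2.811505 + 2.023120 + 5.534660) = 4.37·10.369285 = 45.313774 m
RSR: p² = 2 + d² − 2cos(α−β) + 2d(sin β − sin α) = 12.988994; p = √p² = 3.604025; φ = atan2(cos α − cos β, d − sin α + sin β) = -0.409726 rad; t = (α − φ) mod 2π = 4.670398 rad, q = (φ − β) mod 2π = 5.832994 rad → L = 4.37·(4.670398 + 3.604025 + 5.832994) = 4.37·14.107416 = 61.649408 m
LSR: p² = d² − 2 + 2cos(α−β) + 2d(sin α + sin β) = -1.414397 < 0 → infeasible
RSL: p² = d² − 2 + 2cos(α−β) − 2d(sin α + sin β) = 6.716000; p = √p² = 2.591525; φ = atan2(cos α + cos β, d − sin α − sin β) − atan2(2, p) = -0.484532 rad; t = (α − φ) mod 2π = 4.745203 rad, q = (β − φ) mod 2π = 0.524997 rad → L = 4.37·(4.745203 + 2.591525 + 0.524997) = 4.37·7.861725 = 34.355738 m
RLR: c = (6 − d² + 2cos(α−β) + 2d(sin α − sin β))/8 = -0.623624; p = 2π − arccos c = 4.039019 rad; φ = atan2(cos α − cos β, d − sin α + sin β) = -0.409726 rad; t = (α − φ + p/2) mod 2π = 0.406722 rad, q = (α − β − t + p) mod 2π = 1.569318 rad → L = 4.37·(0.406722 + 4.039019 + 1.569318) = 4.37·6.015058 = 26.285804 m
LRL: c = (6 − d² + 2cos(α−β) − 2d(sin α − sin β))/8 = 0.488373; p = 2π − arccos c = 5.222613 rad; φ = atan2(cos β − cos α, d + sin α − sin β) = 0.788991 rad; t = (φ − α + p/2) mod 2π = 5.422811 rad, q = (β − α − t + p) mod 2π = 1.862781 rad → L = 4.37·(5.422811 + 5.222613 + 1.862781) = 4.37·12.508206 = 54.660860 m
Shortest: RLR with L = 26.285804 m ≈ 26.2858 m
Convert RLR to answer units (arcs ×180/π): t = 0.406722·180/π = 23.3034°, p = 4.039019·180/π = 231.4187°, q = 1.569318·180/π = 89.9153°, L = 26.2858 m.

RLR: t = 23.3034°, p = 231.4187°, q = 89.9153°, L = 26.2858 m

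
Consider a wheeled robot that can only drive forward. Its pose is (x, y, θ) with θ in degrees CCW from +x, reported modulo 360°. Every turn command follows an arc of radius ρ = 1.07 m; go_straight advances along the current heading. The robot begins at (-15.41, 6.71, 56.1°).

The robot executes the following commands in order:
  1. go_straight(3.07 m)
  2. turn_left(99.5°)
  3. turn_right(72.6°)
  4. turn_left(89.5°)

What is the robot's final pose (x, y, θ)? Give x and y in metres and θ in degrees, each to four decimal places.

(-15.6862, 13.1254, 172.5000°)

set_pose: (x, y, θ) = (-15.4100, 6.7100, 56.1000°), ρ = 1.07
go_straight(3.07): x += 3.07·cos θ, y += 3.07·sin θ → (-13.6977, 9.2581, 56.1000°)
turn_left(99.5°): centre at ρ to the left, rotate +99.5° → (-14.1438, 10.8294, 155.6000°)
turn_right(72.6°): centre at ρ to the right, rotate −72.6° → (-14.7638, 11.9342, 83.0000°)
turn_left(89.5°): centre at ρ to the left, rotate +89.5° → (-15.6862, 13.1254, 172.5000°)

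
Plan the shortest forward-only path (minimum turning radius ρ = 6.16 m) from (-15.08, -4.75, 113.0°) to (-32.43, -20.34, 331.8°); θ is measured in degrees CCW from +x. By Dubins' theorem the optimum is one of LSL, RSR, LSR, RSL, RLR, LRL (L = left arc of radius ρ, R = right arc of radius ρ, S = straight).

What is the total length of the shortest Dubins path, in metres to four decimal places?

35.2292 m

Let ψ = atan2(Δy, Δx) = atan2(-15.59, -17.35) = -138.0584° be the start→goal bearing.
Normalize: d = |goal − start| / ρ = 23.325321/6.16 = 3.786578, α = (θ_start − ψ) mod 360° = 251.0584° = 4.381796 rad, β = (θ_goal − ψ) mod 360° = 109.8584° = 1.917391 rad.
Common terms: sin α = -0.945850, cos α = -0.324604, sin β = 0.940535, cos β = -0.339697, cos(α−β) = -0.779338, d² = 14.338174. Work in radians in the unit-radius frame; every candidate has L = ρ·(t + p + q).
LSL: p² = 2 + d² − 2cos(α−β) + 2d(sin α − sin β) = 3.610962; p = √p² = 1.900253; φ = atan2(cos β − cos α, d + sin α − sin β) = -0.007943 rad; t = (φ − α) mod 2π = 1.893446 rad, q = (β − φ) mod 2π = 1.925334 rad → L = 6.16·(1.893446 + 1.900253 + 1.925334) = 6.16·5.719034 = 35.229246 m
RSR: p² = 2 + d² − 2cos(α−β) + 2d(sin β − sin α) = 32.182737; p = √p² = 5.672983; φ = atan2(cos α − cos β, d − sin α + sin β) = 0.002661 rad; t = (α − φ) mod 2π = 4.379136 rad, q = (φ − β) mod 2π = 4.368455 rad → L = 6.16·(4.379136 + 5.672983 + 4.368455) = 6.16·14.420573 = 88.830732 m
LSR: p² = d² − 2 + 2cos(α−β) + 2d(sin α + sin β) = 10.739244; p = √p² = 3.277079; φ = atan2(−cos α − cos β, d + sin α + sin β) − atan2(−2, p) = 0.721866 rad; t = (φ − α) mod 2π = 2.623255 rad, q = (φ − β) mod 2π = 5.087660 rad → L = 6.16·(2.623255 + 3.277079 + 5.087660) = 6.16·10.987994 = 67.686041 m
RSL: p² = d² − 2 + 2cos(α−β) − 2d(sin α + sin β) = 10.819751; p = √p² = 3.289339; φ = atan2(cos α + cos β, d − sin α − sin β) − atan2(2, p) = -0.719729 rad; t = (α − φ) mod 2π = 5.101525 rad, q = (β − φ) mod 2π = 2.637120 rad → L = 6.16·(5.101525 + 3.289339 + 2.637120) = 6.16·11.027985 = 67.932386 m
RLR: c = (6 − d² + 2cos(α−β) + 2d(sin α − sin β))/8 = -3.022842, |c| > 1 → infeasible
LRL: c = (6 − d² + 2cos(α−β) − 2d(sin α − sin β))/8 = 0.548630; p = 2π − arccos c = 5.293113 rad; φ = atan2(cos β − cos α, d + sin α − sin β) = -0.007943 rad; t = (φ − α + p/2) mod 2π = 4.540003 rad, q = (β − α − t + p) mod 2π = 4.571891 rad → L = 6.16·(4.540003 + 5.293113 + 4.571891) = 6.16·14.405007 = 88.734845 m
Shortest: LSL with L = 35.229246 m ≈ 35.2292 m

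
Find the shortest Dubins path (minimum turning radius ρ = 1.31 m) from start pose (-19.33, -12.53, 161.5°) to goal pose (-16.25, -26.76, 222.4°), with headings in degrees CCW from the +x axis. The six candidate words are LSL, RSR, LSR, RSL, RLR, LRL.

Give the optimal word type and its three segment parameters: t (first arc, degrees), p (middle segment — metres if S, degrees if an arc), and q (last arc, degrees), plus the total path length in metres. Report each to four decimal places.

Let ψ = atan2(Δy, Δx) = atan2(-14.23, 3.08) = -77.7871° be the start→goal bearing.
Normalize: d = |goal − start| / ρ = 14.559509/1.31 = 11.114129, α = (θ_start − ψ) mod 360° = 239.2871° = 4.176347 rad, β = (θ_goal − ψ) mod 360° = 300.1871° = 5.239253 rad.
Common terms: sin α = -0.859737, cos α = -0.510737, sin β = -0.864388, cos β = 0.502825, cos(α−β) = 0.486335, d² = 123.523862. Work in radians in the unit-radius frame; every candidate has L = ρ·(t + p + q).
LSL: p² = 2 + d² − 2cos(α−β) + 2d(sin α − sin β) = 124.654586; p = √p² = 11.164882; φ = atan2(cos β − cos α, d + sin α − sin β) = 0.090906 rad; t = (φ − α) mod 2π = 2.197745 rad, q = (β − φ) mod 2π = 5.148346 rad → L = 1.31·(2.197745 + 11.164882 + 5.148346) = 1.31·18.510973 = 24.249374 m
RSR: p² = 2 + d² − 2cos(α−β) + 2d(sin β − sin α) = 124.447797; p = √p² = 11.155617; φ = atan2(cos α − cos β, d − sin α + sin β) = -0.090982 rad; t = (α − φ) mod 2π = 4.267329 rad, q = (φ − β) mod 2π = 0.952951 rad → L = 1.31·(4.267329 + 11.155617 + 0.952951) = 1.31·16.375897 = 21.452425 m
LSR: p² = d² − 2 + 2cos(α−β) + 2d(sin α + sin β) = 84.172231; p = √p² = 9.174543; φ = atan2(−cos α − cos β, d + sin α + sin β) − atan2(−2, p) = 0.215479 rad; t = (φ − α) mod 2π = 2.322318 rad, q = (φ − β) mod 2π = 1.259412 rad → L = 1.31·(2.322318 + 9.174543 + 1.259412) = 1.31·12.756272 = 16.710717 m
RSL: p² = d² − 2 + 2cos(α−β) − 2d(sin α + sin β) = 160.820835; p = √p² = 12.681516; φ = atan2(cos α + cos β, d − sin α − sin β) − atan2(2, p) = -0.157038 rad; t = (α − φ) mod 2π = 4.333385 rad, q = (β − φ) mod 2π = 5.396290 rad → L = 1.31·(4.333385 + 12.681516 + 5.396290) = 1.31·22.411191 = 29.358660 m
RLR: c = (6 − d² + 2cos(α−β) + 2d(sin α − sin β))/8 = -14.555975, |c| > 1 → infeasible
LRL: c = (6 − d² + 2cos(α−β) − 2d(sin α − sin β))/8 = -14.581823, |c| > 1 → infeasible
Shortest: LSR with L = 16.710717 m ≈ 16.7107 m
Convert LSR to answer units (arcs ×180/π): t = 2.322318·180/π = 133.0590°, p = ρ·p = 1.31·9.174543 = 12.0187 m, q = 1.259412·180/π = 72.1590°, L = 16.7107 m.

LSR: t = 133.0590°, p = 12.0187 m, q = 72.1590°, L = 16.7107 m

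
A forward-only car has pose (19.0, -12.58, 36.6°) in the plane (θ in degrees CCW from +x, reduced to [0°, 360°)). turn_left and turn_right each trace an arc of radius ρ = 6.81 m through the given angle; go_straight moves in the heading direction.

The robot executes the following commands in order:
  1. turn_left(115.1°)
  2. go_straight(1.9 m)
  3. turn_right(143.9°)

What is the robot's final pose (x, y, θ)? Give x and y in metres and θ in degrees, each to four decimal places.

set_pose: (x, y, θ) = (19.0000, -12.5800, 36.6000°), ρ = 6.81
turn_left(115.1°): centre at ρ to the left, rotate +115.1° → (18.1682, -1.1168, 151.7000°)
go_straight(1.9): x += 1.9·cos θ, y += 1.9·sin θ → (16.4953, -0.2160, 151.7000°)
turn_right(143.9°): centre at ρ to the right, rotate −143.9° → (18.7997, 12.5270, 7.8000°)

(18.7997, 12.5270, 7.8000°)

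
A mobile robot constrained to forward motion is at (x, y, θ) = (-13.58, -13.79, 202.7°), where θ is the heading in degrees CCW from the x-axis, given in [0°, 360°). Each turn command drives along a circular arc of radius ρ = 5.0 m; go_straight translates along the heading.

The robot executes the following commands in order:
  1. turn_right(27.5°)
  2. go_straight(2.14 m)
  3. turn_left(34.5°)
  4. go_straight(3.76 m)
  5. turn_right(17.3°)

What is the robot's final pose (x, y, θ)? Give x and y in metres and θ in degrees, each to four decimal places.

set_pose: (x, y, θ) = (-13.5800, -13.7900, 202.7000°), ρ = 5.0
turn_right(27.5°): centre at ρ to the right, rotate −27.5° → (-15.9279, -14.1598, 175.2000°)
go_straight(2.14): x += 2.14·cos θ, y += 2.14·sin θ → (-18.0604, -13.9807, 175.2000°)
turn_left(34.5°): centre at ρ to the left, rotate +34.5° → (-20.9561, -14.6200, 209.7000°)
go_straight(3.76): x += 3.76·cos θ, y += 3.76·sin θ → (-24.2222, -16.4829, 209.7000°)
turn_right(17.3°): centre at ρ to the right, rotate −17.3° → (-25.6258, -17.0231, 192.4000°)

(-25.6258, -17.0231, 192.4000°)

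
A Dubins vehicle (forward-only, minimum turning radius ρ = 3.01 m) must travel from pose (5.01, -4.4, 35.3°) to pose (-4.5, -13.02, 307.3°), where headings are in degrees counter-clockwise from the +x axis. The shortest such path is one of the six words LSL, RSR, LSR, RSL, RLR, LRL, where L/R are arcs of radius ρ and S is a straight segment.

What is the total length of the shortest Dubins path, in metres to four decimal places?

Let ψ = atan2(Δy, Δx) = atan2(-8.62, -9.51) = -137.8104° be the start→goal bearing.
Normalize: d = |goal − start| / ρ = 12.835283/3.01 = 4.264214, α = (θ_start − ψ) mod 360° = 173.1104° = 3.021346 rad, β = (θ_goal − ψ) mod 360° = 85.1104° = 1.485457 rad.
Common terms: sin α = 0.119957, cos α = -0.992779, sin β = 0.996361, cos β = 0.085236, cos(α−β) = 0.034899, d² = 18.183519. Work in radians in the unit-radius frame; every candidate has L = ρ·(t + p + q).
LSL: p² = 2 + d² − 2cos(α−β) + 2d(sin α − sin β) = 12.639373; p = √p² = 3.555190; φ = atan2(cos β − cos α, d + sin α − sin β) = 0.308073 rad; t = (φ − α) mod 2π = 3.569912 rad, q = (β − φ) mod 2π = 1.177383 rad → L = 3.01·(3.569912 + 3.555190 + 1.177383) = 3.01·8.302485 = 24.990480 m
RSR: p² = 2 + d² − 2cos(α−β) + 2d(sin β − sin α) = 27.588067; p = √p² = 5.252434; φ = atan2(cos α − cos β, d − sin α + sin β) = -0.206710 rad; t = (α − φ) mod 2π = 3.228056 rad, q = (φ − β) mod 2π = 4.591019 rad → L = 3.01·(3.228056 + 5.252434 + 4.591019) = 3.01·13.071509 = 39.345243 m
LSR: p² = d² − 2 + 2cos(α−β) + 2d(sin α + sin β) = 25.773752; p = √p² = 5.076786; φ = atan2(−cos α − cos β, d + sin α + sin β) − atan2(−2, p) = 0.542379 rad; t = (φ − α) mod 2π = 3.804218 rad, q = (φ − β) mod 2π = 5.340108 rad → L = 3.01·(3.804218 + 5.076786 + 5.340108) = 3.01·14.221111 = 42.805544 m
RSL: p² = d² − 2 + 2cos(α−β) − 2d(sin α + sin β) = 6.732884; p = √p² = 2.594780; φ = atan2(cos α + cos β, d − sin α − sin β) − atan2(2, p) = -0.937357 rad; t = (α − φ) mod 2π = 3.958703 rad, q = (β − φ) mod 2π = 2.422813 rad → L = 3.01·(3.958703 + 2.594780 + 2.422813) = 3.01·8.976297 = 27.018653 m
RLR: c = (6 − d² + 2cos(α−β) + 2d(sin α − sin β))/8 = -2.448508, |c| > 1 → infeasible
LRL: c = (6 − d² + 2cos(α−β) − 2d(sin α − sin β))/8 = -0.579922; p = 2π − arccos c = 4.093757 rad; φ = atan2(cos β − cos α, d + sin α − sin β) = 0.308073 rad; t = (φ − α + p/2) mod 2π = 5.616790 rad, q = (β − α − t + p) mod 2π = 3.224262 rad → L = 3.01·(5.616790 + 4.093757 + 3.224262) = 3.01·12.934809 = 38.933774 m
Shortest: LSL with L = 24.990480 m ≈ 24.9905 m

24.9905 m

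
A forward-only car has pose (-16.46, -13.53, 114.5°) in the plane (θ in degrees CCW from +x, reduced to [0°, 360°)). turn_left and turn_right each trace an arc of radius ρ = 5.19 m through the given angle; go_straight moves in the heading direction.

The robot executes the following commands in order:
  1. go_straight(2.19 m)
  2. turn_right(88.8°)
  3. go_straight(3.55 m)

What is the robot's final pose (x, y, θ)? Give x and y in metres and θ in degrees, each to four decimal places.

set_pose: (x, y, θ) = (-16.4600, -13.5300, 114.5000°), ρ = 5.19
go_straight(2.19): x += 2.19·cos θ, y += 2.19·sin θ → (-17.3682, -11.5372, 114.5000°)
turn_right(88.8°): centre at ρ to the right, rotate −88.8° → (-14.8962, -4.7083, 25.7000°)
go_straight(3.55): x += 3.55·cos θ, y += 3.55·sin θ → (-11.6973, -3.1688, 25.7000°)

(-11.6973, -3.1688, 25.7000°)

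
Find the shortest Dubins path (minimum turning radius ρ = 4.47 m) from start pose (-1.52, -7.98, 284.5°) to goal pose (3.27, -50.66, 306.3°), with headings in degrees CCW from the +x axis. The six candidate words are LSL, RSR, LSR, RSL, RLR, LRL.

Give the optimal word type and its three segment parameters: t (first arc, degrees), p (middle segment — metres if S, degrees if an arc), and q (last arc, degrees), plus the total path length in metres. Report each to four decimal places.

Let ψ = atan2(Δy, Δx) = atan2(-42.68, 4.79) = -83.5965° be the start→goal bearing.
Normalize: d = |goal − start| / ρ = 42.947951/4.47 = 9.608043, α = (θ_start − ψ) mod 360° = 8.0965° = 0.141310 rad, β = (θ_goal − ψ) mod 360° = 29.8965° = 0.521792 rad.
Common terms: sin α = 0.140840, cos α = 0.990032, sin β = 0.498434, cos β = 0.866928, cos(α−β) = 0.928486, d² = 92.314485. Work in radians in the unit-radius frame; every candidate has L = ρ·(t + p + q).
LSL: p² = 2 + d² − 2cos(α−β) + 2d(sin α − sin β) = 85.585955; p = √p² = 9.251268; φ = atan2(cos β − cos α, d + sin α − sin β) = -0.013307 rad; t = (φ − α) mod 2π = 6.128568 rad, q = (β − φ) mod 2π = 0.535099 rad → L = 4.47·(6.128568 + 9.251268 + 0.535099) = 4.47·15.914935 = 71.139759 m
RSR: p² = 2 + d² − 2cos(α−β) + 2d(sin β − sin α) = 99.329073; p = √p² = 9.966397; φ = atan2(cos α − cos β, d − sin α + sin β) = 0.012352 rad; t = (α − φ) mod 2π = 0.128958 rad, q = (φ − β) mod 2π = 5.773746 rad → L = 4.47·(0.128958 + 9.966397 + 5.773746) = 4.47·15.869101 = 70.934880 m
LSR: p² = d² − 2 + 2cos(α−β) + 2d(sin α + sin β) = 104.455805; p = √p² = 10.220362; φ = atan2(−cos α − cos β, d + sin α + sin β) − atan2(−2, p) = 0.013977 rad; t = (φ − α) mod 2π = 6.155852 rad, q = (φ − β) mod 2π = 5.775371 rad → L = 4.47·(6.155852 + 10.220362 + 5.775371) = 4.47·22.151585 = 99.017586 m
RSL: p² = d² − 2 + 2cos(α−β) − 2d(sin α + sin β) = 79.887109; p = √p² = 8.937959; φ = atan2(cos α + cos β, d − sin α − sin β) − atan2(2, p) = -0.015976 rad; t = (α − φ) mod 2π = 0.157286 rad, q = (β − φ) mod 2π = 0.537767 rad → L = 4.47·(0.157286 + 8.937959 + 0.537767) = 4.47·9.633012 = 43.059564 m
RLR: c = (6 − d² + 2cos(α−β) + 2d(sin α − sin β))/8 = -11.416134, |c| > 1 → infeasible
LRL: c = (6 − d² + 2cos(α−β) − 2d(sin α − sin β))/8 = -9.698244, |c| > 1 → infeasible
Shortest: RSL with L = 43.059564 m ≈ 43.0596 m
Convert RSL to answer units (arcs ×180/π): t = 0.157286·180/π = 9.0118°, p = ρ·p = 4.47·8.937959 = 39.9527 m, q = 0.537767·180/π = 30.8118°, L = 43.0596 m.

RSL: t = 9.0118°, p = 39.9527 m, q = 30.8118°, L = 43.0596 m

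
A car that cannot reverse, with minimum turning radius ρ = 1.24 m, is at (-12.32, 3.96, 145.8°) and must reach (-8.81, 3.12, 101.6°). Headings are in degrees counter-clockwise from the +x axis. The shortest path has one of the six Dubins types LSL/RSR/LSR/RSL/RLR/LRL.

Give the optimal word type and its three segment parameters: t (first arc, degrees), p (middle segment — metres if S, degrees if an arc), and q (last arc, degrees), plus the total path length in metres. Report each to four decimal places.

Let ψ = atan2(Δy, Δx) = atan2(-0.84, 3.51) = -13.4587° be the start→goal bearing.
Normalize: d = |goal − start| / ρ = 3.609113/1.24 = 2.910575, α = (θ_start − ψ) mod 360° = 159.2587° = 2.779588 rad, β = (θ_goal − ψ) mod 360° = 115.0587° = 2.008153 rad.
Common terms: sin α = 0.354149, cos α = -0.935189, sin β = 0.905874, cos β = -0.423546, cos(α−β) = 0.716911, d² = 8.471449. Work in radians in the unit-radius frame; every candidate has L = ρ·(t + p + q).
LSL: p² = 2 + d² − 2cos(α−β) + 2d(sin α − sin β) = 5.825952; p = √p² = 2.413701; φ = atan2(cos β − cos α, d + sin α − sin β) = 0.213595 rad; t = (φ − α) mod 2π = 3.717192 rad, q = (β − φ) mod 2π = 1.794558 rad → L = 1.24·(3.717192 + 2.413701 + 1.794558) = 1.24·7.925451 = 9.827559 m
RSR: p² = 2 + d² − 2cos(α−β) + 2d(sin β − sin α) = 12.249303; p = √p² = 3.499900; φ = atan2(cos α − cos β, d − sin α + sin β) = -0.146714 rad; t = (α − φ) mod 2π = 2.926302 rad, q = (φ − β) mod 2π = 4.128319 rad → L = 1.24·(2.926302 + 3.499900 + 4.128319) = 1.24·10.554521 = 13.087606 m
LSR: p² = d² − 2 + 2cos(α−β) + 2d(sin α + sin β) = 15.240058; p = √p² = 3.903852; φ = atan2(−cos α − cos β, d + sin α + sin β) − atan2(−2, p) = 0.788396 rad; t = (φ − α) mod 2π = 4.291993 rad, q = (φ − β) mod 2π = 5.063428 rad → L = 1.24·(4.291993 + 3.903852 + 5.063428) = 1.24·13.259273 = 16.441499 m
RSL: p² = d² − 2 + 2cos(α−β) − 2d(sin α + sin β) = 0.570482; p = √p² = 0.755303; φ = atan2(cos α + cos β, d − sin α − sin β) − atan2(2, p) = -1.898432 rad; t = (α − φ) mod 2π = 4.678020 rad, q = (β − φ) mod 2π = 3.906585 rad → L = 1.24·(4.678020 + 0.755303 + 3.906585) = 1.24·9.339907 = 11.581485 m
RLR: c = (6 − d² + 2cos(α−β) + 2d(sin α − sin β))/8 = -0.531163; p = 2π − arccos c = 4.152416 rad; φ = atan2(cos α − cos β, d − sin α + sin β) = -0.146714 rad; t = (α − φ + p/2) mod 2π = 5.002510 rad, q = (α − β − t + p) mod 2π = 6.204527 rad → L = 1.24·(5.002510 + 4.152416 + 6.204527) = 1.24·15.359454 = 19.045723 m
LRL: c = (6 − d² + 2cos(α−β) − 2d(sin α − sin β))/8 = 0.271756; p = 2π − arccos c = 4.987606 rad; φ = atan2(cos β − cos α, d + sin α − sin β) = 0.213595 rad; t = (φ − α + p/2) mod 2π = 6.210995 rad, q = (β − α − t + p) mod 2π = 4.288361 rad → L = 1.24·(6.210995 + 4.987606 + 4.288361) = 1.24·15.486962 = 19.203833 m
Shortest: LSL with L = 9.827559 m ≈ 9.8276 m
Convert LSL to answer units (arcs ×180/π): t = 3.717192·180/π = 212.9794°, p = ρ·p = 1.24·2.413701 = 2.9930 m, q = 1.794558·180/π = 102.8206°, L = 9.8276 m.

LSL: t = 212.9794°, p = 2.9930 m, q = 102.8206°, L = 9.8276 m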